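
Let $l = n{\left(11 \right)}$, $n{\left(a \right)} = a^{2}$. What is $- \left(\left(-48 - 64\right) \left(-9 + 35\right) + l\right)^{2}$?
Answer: $-7789681$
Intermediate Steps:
$l = 121$ ($l = 11^{2} = 121$)
$- \left(\left(-48 - 64\right) \left(-9 + 35\right) + l\right)^{2} = - \left(\left(-48 - 64\right) \left(-9 + 35\right) + 121\right)^{2} = - \left(\left(-112\right) 26 + 121\right)^{2} = - \left(-2912 + 121\right)^{2} = - \left(-2791\right)^{2} = \left(-1\right) 7789681 = -7789681$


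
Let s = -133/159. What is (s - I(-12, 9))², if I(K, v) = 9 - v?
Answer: 17689/25281 ≈ 0.69970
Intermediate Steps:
s = -133/159 (s = -133*1/159 = -133/159 ≈ -0.83648)
(s - I(-12, 9))² = (-133/159 - (9 - 1*9))² = (-133/159 - (9 - 9))² = (-133/159 - 1*0)² = (-133/159 + 0)² = (-133/159)² = 17689/25281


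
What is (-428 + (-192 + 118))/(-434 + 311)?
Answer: 502/123 ≈ 4.0813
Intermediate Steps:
(-428 + (-192 + 118))/(-434 + 311) = (-428 - 74)/(-123) = -502*(-1/123) = 502/123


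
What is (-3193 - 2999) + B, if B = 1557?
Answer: -4635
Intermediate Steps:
(-3193 - 2999) + B = (-3193 - 2999) + 1557 = -6192 + 1557 = -4635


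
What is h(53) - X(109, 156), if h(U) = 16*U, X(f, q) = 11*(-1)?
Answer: 859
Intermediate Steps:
X(f, q) = -11
h(53) - X(109, 156) = 16*53 - 1*(-11) = 848 + 11 = 859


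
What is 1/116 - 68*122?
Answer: -962335/116 ≈ -8296.0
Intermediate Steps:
1/116 - 68*122 = 1/116 - 8296 = -962335/116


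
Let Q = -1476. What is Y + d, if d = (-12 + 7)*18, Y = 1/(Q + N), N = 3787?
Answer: -207989/2311 ≈ -90.000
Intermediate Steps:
Y = 1/2311 (Y = 1/(-1476 + 3787) = 1/2311 ≈ 0.00043271)
d = -90 (d = -5*18 = -90)
Y + d = 1/2311 - 90 = -207989/2311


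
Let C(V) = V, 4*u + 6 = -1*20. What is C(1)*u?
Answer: -13/2 ≈ -6.5000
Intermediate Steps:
u = -13/2 (u = -3/2 + (-1*20)/4 = -3/2 + (1/4)*(-20) = -3/2 - 5 = -13/2 ≈ -6.5000)
C(1)*u = 1*(-13/2) = -13/2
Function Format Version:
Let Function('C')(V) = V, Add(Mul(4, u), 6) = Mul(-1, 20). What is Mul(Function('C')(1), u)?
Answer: Rational(-13, 2) ≈ -6.5000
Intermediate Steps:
u = Rational(-13, 2) (u = Add(Rational(-3, 2), Mul(Rational(1, 4), Mul(-1, 20))) = Add(Rational(-3, 2), Mul(Rational(1, 4), -20)) = Add(Rational(-3, 2), -5) = Rational(-13, 2) ≈ -6.5000)
Mul(Function('C')(1), u) = Mul(1, Rational(-13, 2)) = Rational(-13, 2)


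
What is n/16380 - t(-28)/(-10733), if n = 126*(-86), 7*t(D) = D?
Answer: -461779/697645 ≈ -0.66191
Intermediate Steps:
t(D) = D/7
n = -10836
n/16380 - t(-28)/(-10733) = -10836/16380 - (-28)/7/(-10733) = -10836*1/16380 - 1*(-4)*(-1/10733) = -43/65 + 4*(-1/10733) = -43/65 - 4/10733 = -461779/697645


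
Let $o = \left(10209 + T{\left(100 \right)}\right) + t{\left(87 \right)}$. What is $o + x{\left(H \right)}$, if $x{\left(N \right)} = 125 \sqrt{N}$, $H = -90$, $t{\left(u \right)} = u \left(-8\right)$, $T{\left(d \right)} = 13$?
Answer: $9526 + 375 i \sqrt{10} \approx 9526.0 + 1185.9 i$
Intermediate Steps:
$t{\left(u \right)} = - 8 u$
$o = 9526$ ($o = \left(10209 + 13\right) - 696 = 10222 - 696 = 9526$)
$o + x{\left(H \right)} = 9526 + 125 \sqrt{-90} = 9526 + 125 \cdot 3 i \sqrt{10} = 9526 + 375 i \sqrt{10}$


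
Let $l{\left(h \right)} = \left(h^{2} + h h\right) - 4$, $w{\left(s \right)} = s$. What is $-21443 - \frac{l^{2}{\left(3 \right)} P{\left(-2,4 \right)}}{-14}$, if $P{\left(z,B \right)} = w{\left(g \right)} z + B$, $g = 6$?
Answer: $-21555$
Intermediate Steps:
$l{\left(h \right)} = -4 + 2 h^{2}$ ($l{\left(h \right)} = \left(h^{2} + h^{2}\right) - 4 = 2 h^{2} - 4 = -4 + 2 h^{2}$)
$P{\left(z,B \right)} = B + 6 z$ ($P{\left(z,B \right)} = 6 z + B = B + 6 z$)
$-21443 - \frac{l^{2}{\left(3 \right)} P{\left(-2,4 \right)}}{-14} = -21443 - \frac{\left(-4 + 2 \cdot 3^{2}\right)^{2} \left(4 + 6 \left(-2\right)\right)}{-14} = -21443 - \left(-4 + 2 \cdot 9\right)^{2} \left(4 - 12\right) \left(- \frac{1}{14}\right) = -21443 - \left(-4 + 18\right)^{2} \left(-8\right) \left(- \frac{1}{14}\right) = -21443 - 14^{2} \left(-8\right) \left(- \frac{1}{14}\right) = -21443 - 196 \left(-8\right) \left(- \frac{1}{14}\right) = -21443 - \left(-1568\right) \left(- \frac{1}{14}\right) = -21443 - 112 = -21555$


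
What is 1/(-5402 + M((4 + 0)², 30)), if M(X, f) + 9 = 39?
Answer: -1/5372 ≈ -0.00018615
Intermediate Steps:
M(X, f) = 30 (M(X, f) = -9 + 39 = 30)
1/(-5402 + M((4 + 0)², 30)) = 1/(-5402 + 30) = 1/(-5372) = -1/5372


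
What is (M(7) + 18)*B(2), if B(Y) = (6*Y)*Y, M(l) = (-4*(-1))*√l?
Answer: 432 + 96*√7 ≈ 685.99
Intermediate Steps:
M(l) = 4*√l
B(Y) = 6*Y²
(M(7) + 18)*B(2) = (4*√7 + 18)*(6*2²) = (18 + 4*√7)*(6*4) = (18 + 4*√7)*24 = 432 + 96*√7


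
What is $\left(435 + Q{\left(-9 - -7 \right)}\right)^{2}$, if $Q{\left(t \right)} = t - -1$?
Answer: $188356$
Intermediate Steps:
$Q{\left(t \right)} = 1 + t$ ($Q{\left(t \right)} = t + 1 = 1 + t$)
$\left(435 + Q{\left(-9 - -7 \right)}\right)^{2} = \left(435 + \left(1 - 2\right)\right)^{2} = \left(435 - 1\right)^{2} = 434^{2} = 188356$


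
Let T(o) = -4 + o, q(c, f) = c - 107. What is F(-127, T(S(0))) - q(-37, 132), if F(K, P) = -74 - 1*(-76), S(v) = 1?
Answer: 146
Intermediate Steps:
q(c, f) = -107 + c
F(K, P) = 2 (F(K, P) = -74 + 76 = 2)
F(-127, T(S(0))) - q(-37, 132) = 2 - (-107 - 37) = 2 - 1*(-144) = 2 + 144 = 146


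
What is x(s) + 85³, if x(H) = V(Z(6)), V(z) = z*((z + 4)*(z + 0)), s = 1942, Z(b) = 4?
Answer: 614253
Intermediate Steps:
V(z) = z²*(4 + z) (V(z) = z*((4 + z)*z) = z*(z*(4 + z)) = z²*(4 + z))
x(H) = 128 (x(H) = 4²*(4 + 4) = 16*8 = 128)
x(s) + 85³ = 128 + 85³ = 128 + 614125 = 614253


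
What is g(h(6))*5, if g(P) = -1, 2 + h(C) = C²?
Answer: -5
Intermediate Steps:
h(C) = -2 + C²
g(h(6))*5 = -1*5 = -5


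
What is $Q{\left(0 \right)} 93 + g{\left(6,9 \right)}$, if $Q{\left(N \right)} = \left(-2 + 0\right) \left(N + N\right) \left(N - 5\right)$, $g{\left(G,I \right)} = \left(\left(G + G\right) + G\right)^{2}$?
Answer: $324$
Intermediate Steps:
$g{\left(G,I \right)} = 9 G^{2}$ ($g{\left(G,I \right)} = \left(2 G + G\right)^{2} = \left(3 G\right)^{2} = 9 G^{2}$)
$Q{\left(N \right)} = - 4 N \left(-5 + N\right)$ ($Q{\left(N \right)} = - 2 \cdot 2 N \left(-5 + N\right) = - 4 N \left(-5 + N\right)$)
$Q{\left(0 \right)} 93 + g{\left(6,9 \right)} = 4 \cdot 0 \left(5 - 0\right) 93 + 9 \cdot 6^{2} = 4 \cdot 0 \left(5 + 0\right) 93 + 9 \cdot 36 = 4 \cdot 0 \cdot 5 \cdot 93 + 324 = 0 \cdot 93 + 324 = 0 + 324 = 324$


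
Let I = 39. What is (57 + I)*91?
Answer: 8736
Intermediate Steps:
(57 + I)*91 = (57 + 39)*91 = 96*91 = 8736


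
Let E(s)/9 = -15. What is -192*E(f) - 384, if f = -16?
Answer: 25536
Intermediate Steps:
E(s) = -135 (E(s) = 9*(-15) = -135)
-192*E(f) - 384 = -192*(-135) - 384 = 25920 - 384 = 25536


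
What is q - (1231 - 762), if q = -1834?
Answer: -2303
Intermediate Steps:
q - (1231 - 762) = -1834 - (1231 - 762) = -1834 - 1*469 = -1834 - 469 = -2303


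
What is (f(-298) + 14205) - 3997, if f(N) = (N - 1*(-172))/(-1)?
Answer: 10334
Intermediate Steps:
f(N) = -172 - N (f(N) = (N + 172)*(-1) = (172 + N)*(-1) = -172 - N)
(f(-298) + 14205) - 3997 = ((-172 - 1*(-298)) + 14205) - 3997 = ((-172 + 298) + 14205) - 3997 = (126 + 14205) - 3997 = 14331 - 3997 = 10334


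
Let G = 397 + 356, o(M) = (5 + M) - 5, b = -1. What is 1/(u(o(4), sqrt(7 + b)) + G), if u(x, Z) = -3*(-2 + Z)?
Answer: 253/192009 + sqrt(6)/192009 ≈ 0.0013304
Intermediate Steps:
o(M) = M
G = 753
u(x, Z) = 6 - 3*Z
1/(u(o(4), sqrt(7 + b)) + G) = 1/((6 - 3*sqrt(7 - 1)) + 753) = 1/((6 - 3*sqrt(6)) + 753) = 1/(759 - 3*sqrt(6))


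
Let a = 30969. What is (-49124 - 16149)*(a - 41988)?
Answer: 719243187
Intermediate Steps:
(-49124 - 16149)*(a - 41988) = (-49124 - 16149)*(30969 - 41988) = -65273*(-11019) = 719243187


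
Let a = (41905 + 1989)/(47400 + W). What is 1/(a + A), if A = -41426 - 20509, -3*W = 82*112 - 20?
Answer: -66518/4119726489 ≈ -1.6146e-5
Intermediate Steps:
W = -9164/3 (W = -(82*112 - 20)/3 = -(9184 - 20)/3 = -⅓*9164 = -9164/3 ≈ -3054.7)
A = -61935
a = 65841/66518 (a = (41905 + 1989)/(47400 - 9164/3) = 43894/(133036/3) = 43894*(3/133036) = 65841/66518 ≈ 0.98982)
1/(a + A) = 1/(65841/66518 - 61935) = 1/(-4119726489/66518) = -66518/4119726489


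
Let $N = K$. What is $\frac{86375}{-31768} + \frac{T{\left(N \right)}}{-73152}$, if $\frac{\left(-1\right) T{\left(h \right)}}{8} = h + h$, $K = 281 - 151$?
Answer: $- \frac{97694165}{36310824} \approx -2.6905$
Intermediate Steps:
$K = 130$ ($K = 281 - 151 = 130$)
$N = 130$
$T{\left(h \right)} = - 16 h$ ($T{\left(h \right)} = - 8 \left(h + h\right) = - 8 \cdot 2 h = - 16 h$)
$\frac{86375}{-31768} + \frac{T{\left(N \right)}}{-73152} = \frac{86375}{-31768} + \frac{\left(-16\right) 130}{-73152} = 86375 \left(- \frac{1}{31768}\right) - - \frac{65}{2286} = - \frac{86375}{31768} + \frac{65}{2286} = - \frac{97694165}{36310824}$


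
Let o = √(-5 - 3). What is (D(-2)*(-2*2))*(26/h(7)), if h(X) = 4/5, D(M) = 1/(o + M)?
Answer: 65/3 + 65*I*√2/3 ≈ 21.667 + 30.641*I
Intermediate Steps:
o = 2*I*√2 (o = √(-8) = 2*I*√2 ≈ 2.8284*I)
D(M) = 1/(M + 2*I*√2) (D(M) = 1/(2*I*√2 + M) = 1/(M + 2*I*√2))
h(X) = ⅘ (h(X) = 4*(⅕) = ⅘)
(D(-2)*(-2*2))*(26/h(7)) = ((-2*2)/(-2 + 2*I*√2))*(26/(⅘)) = (-4/(-2 + 2*I*√2))*(26*(5/4)) = -4/(-2 + 2*I*√2)*(65/2) = -130/(-2 + 2*I*√2)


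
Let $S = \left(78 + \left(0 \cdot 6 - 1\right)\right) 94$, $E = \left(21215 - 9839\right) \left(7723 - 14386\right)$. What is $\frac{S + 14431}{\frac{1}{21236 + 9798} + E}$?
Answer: $- \frac{672475746}{2352324069791} \approx -0.00028588$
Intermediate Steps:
$E = -75798288$ ($E = 11376 \left(-6663\right) = -75798288$)
$S = 7238$ ($S = \left(78 + \left(0 - 1\right)\right) 94 = \left(78 - 1\right) 94 = 77 \cdot 94 = 7238$)
$\frac{S + 14431}{\frac{1}{21236 + 9798} + E} = \frac{7238 + 14431}{\frac{1}{21236 + 9798} - 75798288} = \frac{21669}{\frac{1}{31034} - 75798288} = \frac{21669}{- \frac{2352324069791}{31034}} = 21669 \left(- \frac{31034}{2352324069791}\right) = - \frac{672475746}{2352324069791}$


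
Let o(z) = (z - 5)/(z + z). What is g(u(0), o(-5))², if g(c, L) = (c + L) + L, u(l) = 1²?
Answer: 9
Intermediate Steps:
u(l) = 1
o(z) = (-5 + z)/(2*z) (o(z) = (-5 + z)/((2*z)) = (-5 + z)*(1/(2*z)) = (-5 + z)/(2*z))
g(c, L) = c + 2*L (g(c, L) = (L + c) + L = c + 2*L)
g(u(0), o(-5))² = (1 + 2*((½)*(-5 - 5)/(-5)))² = (1 + 2*((½)*(-⅕)*(-10)))² = (1 + 2*1)² = (1 + 2)² = 3² = 9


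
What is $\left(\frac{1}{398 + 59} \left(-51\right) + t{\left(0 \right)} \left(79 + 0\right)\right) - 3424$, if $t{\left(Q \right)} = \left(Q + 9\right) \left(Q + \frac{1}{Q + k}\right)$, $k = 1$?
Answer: $- \frac{1239892}{457} \approx -2713.1$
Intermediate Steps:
$t{\left(Q \right)} = \left(9 + Q\right) \left(Q + \frac{1}{1 + Q}\right)$ ($t{\left(Q \right)} = \left(Q + 9\right) \left(Q + \frac{1}{Q + 1}\right) = \left(9 + Q\right) \left(Q + \frac{1}{1 + Q}\right)$)
$\left(\frac{1}{398 + 59} \left(-51\right) + t{\left(0 \right)} \left(79 + 0\right)\right) - 3424 = \left(\frac{1}{398 + 59} \left(-51\right) + \frac{9 + 0^{3} + 10 \cdot 0 + 10 \cdot 0^{2}}{1 + 0} \left(79 + 0\right)\right) - 3424 = \left(\frac{1}{457} \left(-51\right) + \frac{9 + 0 + 0 + 10 \cdot 0}{1} \cdot 79\right) - 3424 = \left(\frac{1}{457} \left(-51\right) + 1 \left(9 + 0 + 0 + 0\right) 79\right) - 3424 = \left(- \frac{51}{457} + 1 \cdot 9 \cdot 79\right) - 3424 = \left(- \frac{51}{457} + 9 \cdot 79\right) - 3424 = \left(- \frac{51}{457} + 711\right) - 3424 = \frac{324876}{457} - 3424 = - \frac{1239892}{457}$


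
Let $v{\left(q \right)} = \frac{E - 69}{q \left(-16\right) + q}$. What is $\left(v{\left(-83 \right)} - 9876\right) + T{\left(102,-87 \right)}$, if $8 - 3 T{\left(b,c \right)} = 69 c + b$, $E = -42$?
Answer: $- \frac{9843496}{1245} \approx -7906.4$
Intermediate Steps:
$v{\left(q \right)} = \frac{37}{5 q}$ ($v{\left(q \right)} = \frac{-42 - 69}{q \left(-16\right) + q} = - \frac{111}{- 16 q + q} = - \frac{111}{\left(-15\right) q} = - 111 \left(- \frac{1}{15 q}\right) = \frac{37}{5 q}$)
$T{\left(b,c \right)} = \frac{8}{3} - 23 c - \frac{b}{3}$ ($T{\left(b,c \right)} = \frac{8}{3} - \frac{69 c + b}{3} = \frac{8}{3} - \frac{b + 69 c}{3} = \frac{8}{3} - \left(23 c + \frac{b}{3}\right) = \frac{8}{3} - 23 c - \frac{b}{3}$)
$\left(v{\left(-83 \right)} - 9876\right) + T{\left(102,-87 \right)} = \left(\frac{37}{5 \left(-83\right)} - 9876\right) - - \frac{5909}{3} = \left(\frac{37}{5} \left(- \frac{1}{83}\right) - 9876\right) + \left(\frac{8}{3} + 2001 - 34\right) = \left(- \frac{37}{415} - 9876\right) + \frac{5909}{3} = - \frac{4098577}{415} + \frac{5909}{3} = - \frac{9843496}{1245}$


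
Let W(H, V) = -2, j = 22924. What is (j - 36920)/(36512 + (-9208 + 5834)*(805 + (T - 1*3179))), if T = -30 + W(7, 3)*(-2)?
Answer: -3499/2033528 ≈ -0.0017207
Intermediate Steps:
T = -26 (T = -30 - 2*(-2) = -30 + 4 = -26)
(j - 36920)/(36512 + (-9208 + 5834)*(805 + (T - 1*3179))) = (22924 - 36920)/(36512 + (-9208 + 5834)*(805 + (-26 - 1*3179))) = -13996/(36512 - 3374*(805 + (-26 - 3179))) = -13996/(36512 - 3374*(805 - 3205)) = -13996/(36512 - 3374*(-2400)) = -13996/(36512 + 8097600) = -13996/8134112 = -13996*1/8134112 = -3499/2033528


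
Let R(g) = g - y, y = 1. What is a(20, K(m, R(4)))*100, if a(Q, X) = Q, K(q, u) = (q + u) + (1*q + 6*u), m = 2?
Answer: 2000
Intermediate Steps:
R(g) = -1 + g (R(g) = g - 1*1 = g - 1 = -1 + g)
K(q, u) = 2*q + 7*u (K(q, u) = (q + u) + (q + 6*u) = 2*q + 7*u)
a(20, K(m, R(4)))*100 = 20*100 = 2000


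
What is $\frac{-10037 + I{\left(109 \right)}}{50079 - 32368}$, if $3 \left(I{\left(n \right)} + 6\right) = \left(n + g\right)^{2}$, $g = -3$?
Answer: $- \frac{18893}{53133} \approx -0.35558$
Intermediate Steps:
$I{\left(n \right)} = -6 + \frac{\left(-3 + n\right)^{2}}{3}$ ($I{\left(n \right)} = -6 + \frac{\left(n - 3\right)^{2}}{3} = -6 + \frac{\left(-3 + n\right)^{2}}{3}$)
$\frac{-10037 + I{\left(109 \right)}}{50079 - 32368} = \frac{-10037 - \left(6 - \frac{\left(-3 + 109\right)^{2}}{3}\right)}{50079 - 32368} = \frac{-10037 - \left(6 - \frac{106^{2}}{3}\right)}{17711} = \left(-10037 + \left(-6 + \frac{1}{3} \cdot 11236\right)\right) \frac{1}{17711} = \left(-10037 + \left(-6 + \frac{11236}{3}\right)\right) \frac{1}{17711} = \left(-10037 + \frac{11218}{3}\right) \frac{1}{17711} = \left(- \frac{18893}{3}\right) \frac{1}{17711} = - \frac{18893}{53133}$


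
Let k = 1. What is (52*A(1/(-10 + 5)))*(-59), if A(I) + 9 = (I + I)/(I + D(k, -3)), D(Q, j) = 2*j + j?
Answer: 632008/23 ≈ 27479.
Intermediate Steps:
D(Q, j) = 3*j
A(I) = -9 + 2*I/(-9 + I) (A(I) = -9 + (I + I)/(I + 3*(-3)) = -9 + (2*I)/(I - 9) = -9 + (2*I)/(-9 + I) = -9 + 2*I/(-9 + I))
(52*A(1/(-10 + 5)))*(-59) = (52*((81 - 7/(-10 + 5))/(-9 + 1/(-10 + 5))))*(-59) = (52*((81 - 7/(-5))/(-9 + 1/(-5))))*(-59) = (52*((81 - 7*(-⅕))/(-9 - ⅕)))*(-59) = (52*((81 + 7/5)/(-46/5)))*(-59) = (52*(-5/46*412/5))*(-59) = (52*(-206/23))*(-59) = -10712/23*(-59) = 632008/23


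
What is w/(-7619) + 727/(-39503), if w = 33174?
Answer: -69263765/15840703 ≈ -4.3725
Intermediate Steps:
w/(-7619) + 727/(-39503) = 33174/(-7619) + 727/(-39503) = 33174*(-1/7619) + 727*(-1/39503) = -1746/401 - 727/39503 = -69263765/15840703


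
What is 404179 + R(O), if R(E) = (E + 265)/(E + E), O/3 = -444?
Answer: 1076733923/2664 ≈ 4.0418e+5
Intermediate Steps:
O = -1332 (O = 3*(-444) = -1332)
R(E) = (265 + E)/(2*E) (R(E) = (265 + E)/((2*E)) = (265 + E)*(1/(2*E)) = (265 + E)/(2*E))
404179 + R(O) = 404179 + (½)*(265 - 1332)/(-1332) = 404179 + (½)*(-1/1332)*(-1067) = 404179 + 1067/2664 = 1076733923/2664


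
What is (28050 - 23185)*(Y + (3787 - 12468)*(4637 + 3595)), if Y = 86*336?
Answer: -347522012040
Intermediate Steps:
Y = 28896
(28050 - 23185)*(Y + (3787 - 12468)*(4637 + 3595)) = (28050 - 23185)*(28896 + (3787 - 12468)*(4637 + 3595)) = 4865*(28896 - 8681*8232) = 4865*(28896 - 71461992) = 4865*(-71433096) = -347522012040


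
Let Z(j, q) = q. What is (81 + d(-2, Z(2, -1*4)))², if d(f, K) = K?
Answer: 5929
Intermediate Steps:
(81 + d(-2, Z(2, -1*4)))² = (81 - 1*4)² = (81 - 4)² = 77² = 5929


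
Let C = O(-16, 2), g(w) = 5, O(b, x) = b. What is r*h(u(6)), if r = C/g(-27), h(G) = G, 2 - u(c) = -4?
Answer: -96/5 ≈ -19.200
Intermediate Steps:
u(c) = 6 (u(c) = 2 - 1*(-4) = 2 + 4 = 6)
C = -16
r = -16/5 ≈ -3.2000
r*h(u(6)) = -16/5*6 = -96/5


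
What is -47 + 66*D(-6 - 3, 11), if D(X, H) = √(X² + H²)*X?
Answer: -47 - 594*√202 ≈ -8489.3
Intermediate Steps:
D(X, H) = X*√(H² + X²) (D(X, H) = √(H² + X²)*X = X*√(H² + X²))
-47 + 66*D(-6 - 3, 11) = -47 + 66*((-6 - 3)*√(11² + (-6 - 3)²)) = -47 + 66*(-9*√(121 + (-9)²)) = -47 + 66*(-9*√(121 + 81)) = -47 + 66*(-9*√202) = -47 - 594*√202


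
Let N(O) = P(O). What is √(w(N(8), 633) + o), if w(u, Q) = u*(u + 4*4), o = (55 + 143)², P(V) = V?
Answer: 14*√201 ≈ 198.48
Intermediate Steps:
o = 39204 (o = 198² = 39204)
N(O) = O
w(u, Q) = u*(16 + u) (w(u, Q) = u*(u + 16) = u*(16 + u))
√(w(N(8), 633) + o) = √(8*(16 + 8) + 39204) = √(8*24 + 39204) = √(192 + 39204) = √39396 = 14*√201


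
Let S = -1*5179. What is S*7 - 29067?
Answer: -65320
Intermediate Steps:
S = -5179
S*7 - 29067 = -5179*7 - 29067 = -36253 - 29067 = -65320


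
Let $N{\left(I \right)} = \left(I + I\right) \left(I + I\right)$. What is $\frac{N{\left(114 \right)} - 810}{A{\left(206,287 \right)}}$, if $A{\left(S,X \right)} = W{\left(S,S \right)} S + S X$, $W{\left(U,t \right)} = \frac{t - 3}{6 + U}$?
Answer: $\frac{602716}{698649} \approx 0.86269$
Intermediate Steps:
$N{\left(I \right)} = 4 I^{2}$ ($N{\left(I \right)} = 2 I 2 I = 4 I^{2}$)
$W{\left(U,t \right)} = \frac{-3 + t}{6 + U}$
$A{\left(S,X \right)} = S X + \frac{S \left(-3 + S\right)}{6 + S}$ ($A{\left(S,X \right)} = \frac{-3 + S}{6 + S} S + S X = \frac{S \left(-3 + S\right)}{6 + S} + S X = S X + \frac{S \left(-3 + S\right)}{6 + S}$)
$\frac{N{\left(114 \right)} - 810}{A{\left(206,287 \right)}} = \frac{4 \cdot 114^{2} - 810}{206 \frac{1}{6 + 206} \left(-3 + 206 + 287 \left(6 + 206\right)\right)} = \frac{4 \cdot 12996 - 810}{206 \cdot \frac{1}{212} \left(-3 + 206 + 287 \cdot 212\right)} = \frac{51984 - 810}{206 \cdot \frac{1}{212} \left(-3 + 206 + 60844\right)} = \frac{51174}{206 \cdot \frac{1}{212} \cdot 61047} = \frac{51174}{\frac{6287841}{106}} = 51174 \cdot \frac{106}{6287841} = \frac{602716}{698649}$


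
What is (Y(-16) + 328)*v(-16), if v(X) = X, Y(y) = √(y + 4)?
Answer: -5248 - 32*I*√3 ≈ -5248.0 - 55.426*I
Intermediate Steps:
Y(y) = √(4 + y)
(Y(-16) + 328)*v(-16) = (√(4 - 16) + 328)*(-16) = (√(-12) + 328)*(-16) = (2*I*√3 + 328)*(-16) = (328 + 2*I*√3)*(-16) = -5248 - 32*I*√3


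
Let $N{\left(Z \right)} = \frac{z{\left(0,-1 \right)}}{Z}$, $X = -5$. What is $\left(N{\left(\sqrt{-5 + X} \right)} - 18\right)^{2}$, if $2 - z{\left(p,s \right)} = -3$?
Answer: $\frac{\left(36 + i \sqrt{10}\right)^{2}}{4} \approx 321.5 + 56.921 i$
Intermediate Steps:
$z{\left(p,s \right)} = 5$ ($z{\left(p,s \right)} = 2 - -3 = 2 + 3 = 5$)
$N{\left(Z \right)} = \frac{5}{Z}$
$\left(N{\left(\sqrt{-5 + X} \right)} - 18\right)^{2} = \left(\frac{5}{\sqrt{-5 - 5}} - 18\right)^{2} = \left(\frac{5}{\sqrt{-10}} - 18\right)^{2} = \left(\frac{5}{i \sqrt{10}} - 18\right)^{2} = \left(5 \left(- \frac{i \sqrt{10}}{10}\right) - 18\right)^{2} = \left(- \frac{i \sqrt{10}}{2} - 18\right)^{2} = \left(-18 - \frac{i \sqrt{10}}{2}\right)^{2}$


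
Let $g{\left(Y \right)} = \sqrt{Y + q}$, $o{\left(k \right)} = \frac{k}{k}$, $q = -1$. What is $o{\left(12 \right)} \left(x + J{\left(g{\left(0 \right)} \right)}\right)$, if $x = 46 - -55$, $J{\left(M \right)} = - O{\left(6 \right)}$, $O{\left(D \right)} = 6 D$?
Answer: $65$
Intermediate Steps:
$o{\left(k \right)} = 1$
$g{\left(Y \right)} = \sqrt{-1 + Y}$ ($g{\left(Y \right)} = \sqrt{Y - 1} = \sqrt{-1 + Y}$)
$J{\left(M \right)} = -36$ ($J{\left(M \right)} = - 6 \cdot 6 = \left(-1\right) 36 = -36$)
$x = 101$ ($x = 46 + 55 = 101$)
$o{\left(12 \right)} \left(x + J{\left(g{\left(0 \right)} \right)}\right) = 1 \left(101 - 36\right) = 1 \cdot 65 = 65$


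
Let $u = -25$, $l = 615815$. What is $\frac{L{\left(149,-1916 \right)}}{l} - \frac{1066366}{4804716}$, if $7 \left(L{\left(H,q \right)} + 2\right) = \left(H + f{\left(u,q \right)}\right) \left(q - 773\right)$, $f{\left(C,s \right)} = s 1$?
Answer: $\frac{1302326698961}{1479408091770} \approx 0.8803$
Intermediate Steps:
$f{\left(C,s \right)} = s$
$L{\left(H,q \right)} = -2 + \frac{\left(-773 + q\right) \left(H + q\right)}{7}$ ($L{\left(H,q \right)} = -2 + \frac{\left(H + q\right) \left(q - 773\right)}{7} = -2 + \frac{\left(H + q\right) \left(-773 + q\right)}{7} = -2 + \frac{\left(-773 + q\right) \left(H + q\right)}{7}$)
$\frac{L{\left(149,-1916 \right)}}{l} - \frac{1066366}{4804716} = \frac{-2 - \frac{115177}{7} - - \frac{1481068}{7} + \frac{\left(-1916\right)^{2}}{7} + \frac{1}{7} \cdot 149 \left(-1916\right)}{615815} - \frac{1066366}{4804716} = \left(-2 - \frac{115177}{7} + \frac{1481068}{7} + \frac{1}{7} \cdot 3671056 - \frac{285484}{7}\right) \frac{1}{615815} - \frac{76169}{343194} = \left(-2 - \frac{115177}{7} + \frac{1481068}{7} + \frac{3671056}{7} - \frac{285484}{7}\right) \frac{1}{615815} - \frac{76169}{343194} = \frac{4751449}{7} \cdot \frac{1}{615815} - \frac{76169}{343194} = \frac{4751449}{4310705} - \frac{76169}{343194} = \frac{1302326698961}{1479408091770}$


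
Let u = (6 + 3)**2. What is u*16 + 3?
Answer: 1299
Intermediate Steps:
u = 81 (u = 9**2 = 81)
u*16 + 3 = 81*16 + 3 = 1296 + 3 = 1299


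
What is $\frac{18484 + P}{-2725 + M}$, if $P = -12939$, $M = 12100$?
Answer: $\frac{1109}{1875} \approx 0.59147$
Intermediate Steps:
$\frac{18484 + P}{-2725 + M} = \frac{18484 - 12939}{-2725 + 12100} = \frac{5545}{9375} = 5545 \cdot \frac{1}{9375} = \frac{1109}{1875}$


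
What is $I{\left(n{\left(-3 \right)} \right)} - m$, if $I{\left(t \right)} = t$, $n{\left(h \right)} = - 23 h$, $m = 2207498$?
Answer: $-2207429$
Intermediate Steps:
$I{\left(n{\left(-3 \right)} \right)} - m = \left(-23\right) \left(-3\right) - 2207498 = 69 - 2207498 = -2207429$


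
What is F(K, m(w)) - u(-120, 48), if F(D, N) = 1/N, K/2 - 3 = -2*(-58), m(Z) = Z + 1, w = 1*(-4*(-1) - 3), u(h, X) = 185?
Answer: -369/2 ≈ -184.50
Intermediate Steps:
w = 1 (w = 1*(4 - 3) = 1*1 = 1)
m(Z) = 1 + Z
K = 238 (K = 6 + 2*(-2*(-58)) = 6 + 2*116 = 6 + 232 = 238)
F(K, m(w)) - u(-120, 48) = 1/(1 + 1) - 1*185 = 1/2 - 185 = -369/2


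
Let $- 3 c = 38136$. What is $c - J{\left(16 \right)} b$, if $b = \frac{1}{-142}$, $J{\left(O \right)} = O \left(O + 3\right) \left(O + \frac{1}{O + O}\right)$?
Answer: $- \frac{3600461}{284} \approx -12678.0$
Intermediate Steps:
$c = -12712$ ($c = \left(- \frac{1}{3}\right) 38136 = -12712$)
$J{\left(O \right)} = O \left(3 + O\right) \left(O + \frac{1}{2 O}\right)$
$b = - \frac{1}{142} \approx -0.0070423$
$c - J{\left(16 \right)} b = -12712 - \left(\frac{3}{2} + 16^{3} + \frac{1}{2} \cdot 16 + 3 \cdot 16^{2}\right) \left(- \frac{1}{142}\right) = -12712 - \left(\frac{3}{2} + 4096 + 8 + 3 \cdot 256\right) \left(- \frac{1}{142}\right) = -12712 - \left(\frac{3}{2} + 4096 + 8 + 768\right) \left(- \frac{1}{142}\right) = -12712 - \frac{9747}{2} \left(- \frac{1}{142}\right) = -12712 - - \frac{9747}{284} = -12712 + \frac{9747}{284} = - \frac{3600461}{284}$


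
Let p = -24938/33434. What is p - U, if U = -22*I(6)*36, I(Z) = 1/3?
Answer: 4400819/16717 ≈ 263.25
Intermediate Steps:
I(Z) = 1/3
U = -264 (U = -22*1/3*36 = -22/3*36 = -264)
p = -12469/16717 (p = -24938*1/33434 = -12469/16717 ≈ -0.74589)
p - U = -12469/16717 - 1*(-264) = -12469/16717 + 264 = 4400819/16717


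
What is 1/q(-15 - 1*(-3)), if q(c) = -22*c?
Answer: 1/264 ≈ 0.0037879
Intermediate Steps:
1/q(-15 - 1*(-3)) = 1/(-22*(-15 - 1*(-3))) = 1/(-22*(-15 + 3)) = 1/(-22*(-12)) = 1/264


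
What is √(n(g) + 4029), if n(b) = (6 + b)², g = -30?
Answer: √4605 ≈ 67.860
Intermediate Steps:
√(n(g) + 4029) = √((6 - 30)² + 4029) = √((-24)² + 4029) = √(576 + 4029) = √4605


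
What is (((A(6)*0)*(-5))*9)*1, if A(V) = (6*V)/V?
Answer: 0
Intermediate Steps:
A(V) = 6
(((A(6)*0)*(-5))*9)*1 = (((6*0)*(-5))*9)*1 = ((0*(-5))*9)*1 = (0*9)*1 = 0*1 = 0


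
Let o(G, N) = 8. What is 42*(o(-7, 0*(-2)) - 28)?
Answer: -840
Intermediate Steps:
42*(o(-7, 0*(-2)) - 28) = 42*(8 - 28) = 42*(-20) = -840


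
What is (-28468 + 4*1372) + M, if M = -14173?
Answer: -37153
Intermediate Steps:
(-28468 + 4*1372) + M = (-28468 + 4*1372) - 14173 = (-28468 + 5488) - 14173 = -22980 - 14173 = -37153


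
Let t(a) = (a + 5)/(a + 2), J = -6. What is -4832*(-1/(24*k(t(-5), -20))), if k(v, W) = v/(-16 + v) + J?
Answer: -302/9 ≈ -33.556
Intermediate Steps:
t(a) = (5 + a)/(2 + a)
k(v, W) = -6 + v/(-16 + v) (k(v, W) = v/(-16 + v) - 6 = -6 + v/(-16 + v))
-4832*(-1/(24*k(t(-5), -20))) = -4832*(-(-16 + (5 - 5)/(2 - 5))/(24*(96 - 5*(5 - 5)/(2 - 5)))) = -4832*(-(-16 + 0/(-3))/(24*(96 - 5*0/(-3)))) = -4832*(-(-16 - 1/3*0)/(24*(96 - (-5)*0/3))) = -4832*(-(-16 + 0)/(24*(96 - 5*0))) = -4832*2/(3*(96 + 0)) = -4832/((-(-3)*96/2)) = -4832/((-24*(-6))) = -4832/144 = -4832*1/144 = -302/9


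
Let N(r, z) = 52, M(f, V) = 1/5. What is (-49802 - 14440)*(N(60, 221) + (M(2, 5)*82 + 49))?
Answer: -37710054/5 ≈ -7.5420e+6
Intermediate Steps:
M(f, V) = 1/5
(-49802 - 14440)*(N(60, 221) + (M(2, 5)*82 + 49)) = (-49802 - 14440)*(52 + ((1/5)*82 + 49)) = -64242*(52 + (82/5 + 49)) = -64242*(52 + 327/5) = -64242*587/5 = -37710054/5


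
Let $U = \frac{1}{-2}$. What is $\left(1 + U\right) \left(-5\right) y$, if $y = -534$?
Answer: $1335$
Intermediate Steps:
$U = - \frac{1}{2} \approx -0.5$
$\left(1 + U\right) \left(-5\right) y = \left(1 - \frac{1}{2}\right) \left(-5\right) \left(-534\right) = \frac{1}{2} \left(-5\right) \left(-534\right) = \left(- \frac{5}{2}\right) \left(-534\right) = 1335$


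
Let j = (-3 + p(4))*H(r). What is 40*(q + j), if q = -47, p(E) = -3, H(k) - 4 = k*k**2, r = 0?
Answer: -2840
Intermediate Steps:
H(k) = 4 + k**3 (H(k) = 4 + k*k**2 = 4 + k**3)
j = -24 (j = (-3 - 3)*(4 + 0**3) = -6*(4 + 0) = -6*4 = -24)
40*(q + j) = 40*(-47 - 24) = 40*(-71) = -2840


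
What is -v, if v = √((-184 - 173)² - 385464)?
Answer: -I*√258015 ≈ -507.95*I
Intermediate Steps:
v = I*√258015 (v = √((-357)² - 385464) = √(127449 - 385464) = √(-258015) = I*√258015 ≈ 507.95*I)
-v = -I*√258015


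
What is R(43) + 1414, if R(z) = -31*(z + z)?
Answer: -1252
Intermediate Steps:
R(z) = -62*z
R(43) + 1414 = -62*43 + 1414 = -2666 + 1414 = -1252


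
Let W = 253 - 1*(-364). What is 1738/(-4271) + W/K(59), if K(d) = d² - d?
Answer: -3312229/14615362 ≈ -0.22663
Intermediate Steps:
W = 617 (W = 253 + 364 = 617)
1738/(-4271) + W/K(59) = 1738/(-4271) + 617/((59*(-1 + 59))) = 1738*(-1/4271) + 617/((59*58)) = -1738/4271 + 617/3422 = -3312229/14615362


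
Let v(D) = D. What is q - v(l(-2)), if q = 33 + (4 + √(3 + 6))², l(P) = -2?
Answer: 84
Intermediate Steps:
q = 82 (q = 33 + (4 + √9)² = 33 + (4 + 3)² = 33 + 7² = 33 + 49 = 82)
q - v(l(-2)) = 82 - 1*(-2) = 82 + 2 = 84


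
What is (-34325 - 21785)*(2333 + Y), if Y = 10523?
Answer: -721350160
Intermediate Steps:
(-34325 - 21785)*(2333 + Y) = (-34325 - 21785)*(2333 + 10523) = -56110*12856 = -721350160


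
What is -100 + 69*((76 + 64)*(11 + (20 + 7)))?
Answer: 366980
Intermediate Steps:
-100 + 69*((76 + 64)*(11 + (20 + 7))) = -100 + 69*(140*(11 + 27)) = -100 + 69*(140*38) = -100 + 69*5320 = -100 + 367080 = 366980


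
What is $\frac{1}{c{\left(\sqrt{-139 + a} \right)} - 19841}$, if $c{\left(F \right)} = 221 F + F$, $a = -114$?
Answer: $- \frac{19841}{406134133} - \frac{222 i \sqrt{253}}{406134133} \approx -4.8853 \cdot 10^{-5} - 8.6945 \cdot 10^{-6} i$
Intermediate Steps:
$c{\left(F \right)} = 222 F$
$\frac{1}{c{\left(\sqrt{-139 + a} \right)} - 19841} = \frac{1}{222 \sqrt{-139 - 114} - 19841} = \frac{1}{222 \sqrt{-253} - 19841} = \frac{1}{222 i \sqrt{253} - 19841} = \frac{1}{-19841 + 222 i \sqrt{253}}$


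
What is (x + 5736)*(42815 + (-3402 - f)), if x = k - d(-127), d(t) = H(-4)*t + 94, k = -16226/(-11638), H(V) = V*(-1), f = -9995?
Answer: 1768557531904/5819 ≈ 3.0393e+8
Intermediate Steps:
H(V) = -V
k = 8113/5819 (k = -16226*(-1/11638) = 8113/5819 ≈ 1.3942)
d(t) = 94 + 4*t (d(t) = (-1*(-4))*t + 94 = 4*t + 94 = 94 + 4*t)
x = 2417179/5819 (x = 8113/5819 - (94 + 4*(-127)) = 8113/5819 - (94 - 508) = 8113/5819 - 1*(-414) = 8113/5819 + 414 = 2417179/5819 ≈ 415.39)
(x + 5736)*(42815 + (-3402 - f)) = (2417179/5819 + 5736)*(42815 + (-3402 - 1*(-9995))) = 35794963*(42815 + (-3402 + 9995))/5819 = 35794963*(42815 + 6593)/5819 = (35794963/5819)*49408 = 1768557531904/5819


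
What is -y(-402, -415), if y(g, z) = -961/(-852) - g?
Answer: -343465/852 ≈ -403.13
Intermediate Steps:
y(g, z) = 961/852 - g (y(g, z) = -961*(-1/852) - g = 961/852 - g)
-y(-402, -415) = -(961/852 - 1*(-402)) = -(961/852 + 402) = -1*343465/852 = -343465/852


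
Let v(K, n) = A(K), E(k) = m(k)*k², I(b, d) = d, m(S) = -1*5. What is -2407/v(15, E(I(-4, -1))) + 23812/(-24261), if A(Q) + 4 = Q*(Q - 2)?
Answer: -62944319/4633851 ≈ -13.584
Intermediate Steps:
m(S) = -5
A(Q) = -4 + Q*(-2 + Q) (A(Q) = -4 + Q*(Q - 2) = -4 + Q*(-2 + Q))
E(k) = -5*k²
v(K, n) = -4 + K² - 2*K
-2407/v(15, E(I(-4, -1))) + 23812/(-24261) = -2407/(-4 + 15² - 2*15) + 23812/(-24261) = -2407/(-4 + 225 - 30) + 23812*(-1/24261) = -2407/191 - 23812/24261 = -62944319/4633851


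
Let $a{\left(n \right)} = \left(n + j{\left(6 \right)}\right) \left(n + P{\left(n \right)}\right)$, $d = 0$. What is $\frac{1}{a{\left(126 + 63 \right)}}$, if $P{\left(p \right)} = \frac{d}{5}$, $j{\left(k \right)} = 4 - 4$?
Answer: $\frac{1}{35721} \approx 2.7995 \cdot 10^{-5}$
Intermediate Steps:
$j{\left(k \right)} = 0$ ($j{\left(k \right)} = 4 - 4 = 0$)
$P{\left(p \right)} = 0$ ($P{\left(p \right)} = \frac{0}{5} = 0 \cdot \frac{1}{5} = 0$)
$a{\left(n \right)} = n^{2}$ ($a{\left(n \right)} = \left(n + 0\right) \left(n + 0\right) = n n = n^{2}$)
$\frac{1}{a{\left(126 + 63 \right)}} = \frac{1}{\left(126 + 63\right)^{2}} = \frac{1}{189^{2}} = \frac{1}{35721}$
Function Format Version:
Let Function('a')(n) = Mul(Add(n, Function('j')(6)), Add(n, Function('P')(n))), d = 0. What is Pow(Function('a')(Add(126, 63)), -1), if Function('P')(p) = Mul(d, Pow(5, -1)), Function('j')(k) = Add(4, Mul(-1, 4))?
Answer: Rational(1, 35721) ≈ 2.7995e-5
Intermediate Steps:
Function('j')(k) = 0 (Function('j')(k) = Add(4, -4) = 0)
Function('P')(p) = 0 (Function('P')(p) = Mul(0, Pow(5, -1)) = Mul(0, Rational(1, 5)) = 0)
Function('a')(n) = Pow(n, 2) (Function('a')(n) = Mul(Add(n, 0), Add(n, 0)) = Mul(n, n) = Pow(n, 2))
Pow(Function('a')(Add(126, 63)), -1) = Pow(Pow(Add(126, 63), 2), -1) = Pow(Pow(189, 2), -1) = Pow(35721, -1) = Rational(1, 35721)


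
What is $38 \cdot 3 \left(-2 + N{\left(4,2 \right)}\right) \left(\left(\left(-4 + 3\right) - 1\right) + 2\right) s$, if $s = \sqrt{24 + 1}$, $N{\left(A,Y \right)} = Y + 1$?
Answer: $0$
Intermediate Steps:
$N{\left(A,Y \right)} = 1 + Y$
$s = 5$ ($s = \sqrt{25} = 5$)
$38 \cdot 3 \left(-2 + N{\left(4,2 \right)}\right) \left(\left(\left(-4 + 3\right) - 1\right) + 2\right) s = 38 \cdot 3 \left(-2 + \left(1 + 2\right)\right) \left(\left(\left(-4 + 3\right) - 1\right) + 2\right) 5 = 38 \cdot 3 \left(-2 + 3\right) \left(\left(-1 - 1\right) + 2\right) 5 = 38 \cdot 3 \cdot 1 \left(-2 + 2\right) 5 = 38 \cdot 3 \cdot 1 \cdot 0 \cdot 5 = 38 \cdot 3 \cdot 0 \cdot 5 = 38 \cdot 0 \cdot 5 = 0 \cdot 5 = 0$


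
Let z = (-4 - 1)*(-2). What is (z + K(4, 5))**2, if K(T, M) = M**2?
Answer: 1225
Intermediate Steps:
z = 10 (z = -5*(-2) = 10)
(z + K(4, 5))**2 = (10 + 5**2)**2 = (10 + 25)**2 = 35**2 = 1225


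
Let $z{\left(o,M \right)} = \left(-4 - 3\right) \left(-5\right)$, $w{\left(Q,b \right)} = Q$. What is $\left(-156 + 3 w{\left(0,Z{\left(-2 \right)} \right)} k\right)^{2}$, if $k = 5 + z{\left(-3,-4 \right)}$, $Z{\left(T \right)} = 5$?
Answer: $24336$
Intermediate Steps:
$z{\left(o,M \right)} = 35$ ($z{\left(o,M \right)} = \left(-7\right) \left(-5\right) = 35$)
$k = 40$ ($k = 5 + 35 = 40$)
$\left(-156 + 3 w{\left(0,Z{\left(-2 \right)} \right)} k\right)^{2} = \left(-156 + 3 \cdot 0 \cdot 40\right)^{2} = \left(-156 + 0 \cdot 40\right)^{2} = \left(-156 + 0\right)^{2} = \left(-156\right)^{2} = 24336$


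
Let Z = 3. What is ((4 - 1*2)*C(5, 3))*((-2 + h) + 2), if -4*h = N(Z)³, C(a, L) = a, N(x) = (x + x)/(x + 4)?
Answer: -540/343 ≈ -1.5743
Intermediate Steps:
N(x) = 2*x/(4 + x) (N(x) = (2*x)/(4 + x) = 2*x/(4 + x))
h = -54/343 (h = -216/(4 + 3)³/4 = -(2*3/7)³/4 = -(2*3*(⅐))³/4 = -(6/7)³/4 = -¼*216/343 = -54/343 ≈ -0.15743)
((4 - 1*2)*C(5, 3))*((-2 + h) + 2) = ((4 - 1*2)*5)*((-2 - 54/343) + 2) = ((4 - 2)*5)*(-740/343 + 2) = (2*5)*(-54/343) = 10*(-54/343) = -540/343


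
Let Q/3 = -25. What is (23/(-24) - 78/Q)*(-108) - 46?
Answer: -2741/50 ≈ -54.820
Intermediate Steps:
Q = -75 (Q = 3*(-25) = -75)
(23/(-24) - 78/Q)*(-108) - 46 = (23/(-24) - 78/(-75))*(-108) - 46 = (23*(-1/24) - 78*(-1/75))*(-108) - 46 = (-23/24 + 26/25)*(-108) - 46 = (49/600)*(-108) - 46 = -441/50 - 46 = -2741/50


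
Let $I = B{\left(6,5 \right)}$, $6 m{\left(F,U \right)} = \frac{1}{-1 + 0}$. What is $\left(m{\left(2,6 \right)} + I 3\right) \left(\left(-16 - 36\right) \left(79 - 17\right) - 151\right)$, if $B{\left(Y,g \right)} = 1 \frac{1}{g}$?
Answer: $- \frac{2925}{2} \approx -1462.5$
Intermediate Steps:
$m{\left(F,U \right)} = - \frac{1}{6}$ ($m{\left(F,U \right)} = \frac{1}{6 \left(-1 + 0\right)} = \frac{1}{6 \left(-1\right)} = \frac{1}{6} \left(-1\right) = - \frac{1}{6}$)
$B{\left(Y,g \right)} = \frac{1}{g}$
$I = \frac{1}{5} \approx 0.2$
$\left(m{\left(2,6 \right)} + I 3\right) \left(\left(-16 - 36\right) \left(79 - 17\right) - 151\right) = \left(- \frac{1}{6} + \frac{1}{5} \cdot 3\right) \left(\left(-16 - 36\right) \left(79 - 17\right) - 151\right) = \left(- \frac{1}{6} + \frac{3}{5}\right) \left(\left(-52\right) 62 - 151\right) = \frac{13 \left(-3224 - 151\right)}{30} = \frac{13}{30} \left(-3375\right) = - \frac{2925}{2}$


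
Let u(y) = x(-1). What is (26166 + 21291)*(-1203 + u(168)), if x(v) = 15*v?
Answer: -57802626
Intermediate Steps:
u(y) = -15 (u(y) = 15*(-1) = -15)
(26166 + 21291)*(-1203 + u(168)) = (26166 + 21291)*(-1203 - 15) = 47457*(-1218) = -57802626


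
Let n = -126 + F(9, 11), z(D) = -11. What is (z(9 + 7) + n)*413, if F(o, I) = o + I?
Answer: -48321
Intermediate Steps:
F(o, I) = I + o
n = -106 (n = -126 + (11 + 9) = -126 + 20 = -106)
(z(9 + 7) + n)*413 = (-11 - 106)*413 = -117*413 = -48321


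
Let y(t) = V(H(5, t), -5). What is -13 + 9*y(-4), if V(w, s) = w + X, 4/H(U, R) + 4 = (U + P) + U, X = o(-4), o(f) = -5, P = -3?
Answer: -46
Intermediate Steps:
X = -5
H(U, R) = 4/(-7 + 2*U) (H(U, R) = 4/(-4 + ((U - 3) + U)) = 4/(-4 + ((-3 + U) + U)) = 4/(-4 + (-3 + 2*U)) = 4/(-7 + 2*U))
V(w, s) = -5 + w (V(w, s) = w - 5 = -5 + w)
y(t) = -11/3 (y(t) = -5 + 4/(-7 + 2*5) = -5 + 4/(-7 + 10) = -5 + 4/3 = -11/3)
-13 + 9*y(-4) = -13 + 9*(-11/3) = -13 - 33 = -46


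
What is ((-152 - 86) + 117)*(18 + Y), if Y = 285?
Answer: -36663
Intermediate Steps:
((-152 - 86) + 117)*(18 + Y) = ((-152 - 86) + 117)*(18 + 285) = (-238 + 117)*303 = -121*303 = -36663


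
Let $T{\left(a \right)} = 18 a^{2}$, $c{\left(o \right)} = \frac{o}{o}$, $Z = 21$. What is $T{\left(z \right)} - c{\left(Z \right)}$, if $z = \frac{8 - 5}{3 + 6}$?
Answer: $1$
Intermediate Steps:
$z = \frac{1}{3}$ ($z = \frac{3}{9} = 3 \cdot \frac{1}{9} = \frac{1}{3} \approx 0.33333$)
$c{\left(o \right)} = 1$
$T{\left(z \right)} - c{\left(Z \right)} = \frac{18}{9} - 1 = 18 \cdot \frac{1}{9} - 1 = 2 - 1 = 1$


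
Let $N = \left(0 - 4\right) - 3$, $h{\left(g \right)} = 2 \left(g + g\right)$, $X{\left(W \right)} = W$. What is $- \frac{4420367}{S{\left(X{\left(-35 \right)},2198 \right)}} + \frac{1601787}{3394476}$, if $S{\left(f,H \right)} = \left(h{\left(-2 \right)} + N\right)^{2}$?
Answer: $- \frac{1667163254513}{84861900} \approx -19646.0$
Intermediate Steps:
$h{\left(g \right)} = 4 g$ ($h{\left(g \right)} = 2 \cdot 2 g = 4 g$)
$N = -7$ ($N = -4 - 3 = -7$)
$S{\left(f,H \right)} = 225$ ($S{\left(f,H \right)} = \left(4 \left(-2\right) - 7\right)^{2} = \left(-8 - 7\right)^{2} = \left(-15\right)^{2} = 225$)
$- \frac{4420367}{S{\left(X{\left(-35 \right)},2198 \right)}} + \frac{1601787}{3394476} = - \frac{4420367}{225} + \frac{1601787}{3394476} = \left(-4420367\right) \frac{1}{225} + 1601787 \cdot \frac{1}{3394476} = - \frac{4420367}{225} + \frac{533929}{1131492} = - \frac{1667163254513}{84861900}$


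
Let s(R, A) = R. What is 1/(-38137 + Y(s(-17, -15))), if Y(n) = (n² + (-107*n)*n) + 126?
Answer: -1/68645 ≈ -1.4568e-5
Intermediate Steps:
Y(n) = 126 - 106*n² (Y(n) = (n² - 107*n²) + 126 = -106*n² + 126 = 126 - 106*n²)
1/(-38137 + Y(s(-17, -15))) = 1/(-38137 + (126 - 106*(-17)²)) = 1/(-38137 + (126 - 106*289)) = 1/(-38137 + (126 - 30634)) = 1/(-38137 - 30508) = 1/(-68645) = -1/68645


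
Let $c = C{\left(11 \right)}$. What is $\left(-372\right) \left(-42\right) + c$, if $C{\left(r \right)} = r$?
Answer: $15635$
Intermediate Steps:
$c = 11$
$\left(-372\right) \left(-42\right) + c = \left(-372\right) \left(-42\right) + 11 = 15624 + 11 = 15635$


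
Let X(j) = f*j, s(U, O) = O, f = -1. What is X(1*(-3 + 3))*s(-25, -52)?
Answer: 0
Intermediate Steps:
X(j) = -j
X(1*(-3 + 3))*s(-25, -52) = -(-3 + 3)*(-52) = -0*(-52) = -1*0*(-52) = 0*(-52) = 0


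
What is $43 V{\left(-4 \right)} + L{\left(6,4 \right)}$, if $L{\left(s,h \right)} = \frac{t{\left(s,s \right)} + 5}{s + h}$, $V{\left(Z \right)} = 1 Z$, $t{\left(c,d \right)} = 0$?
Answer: $- \frac{343}{2} \approx -171.5$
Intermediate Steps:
$V{\left(Z \right)} = Z$
$L{\left(s,h \right)} = \frac{5}{h + s}$ ($L{\left(s,h \right)} = \frac{0 + 5}{s + h} = \frac{5}{h + s}$)
$43 V{\left(-4 \right)} + L{\left(6,4 \right)} = 43 \left(-4\right) + \frac{5}{4 + 6} = -172 + \frac{5}{10} = -172 + 5 \cdot \frac{1}{10} = -172 + \frac{1}{2} = - \frac{343}{2}$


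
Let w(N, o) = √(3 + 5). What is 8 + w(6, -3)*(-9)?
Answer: 8 - 18*√2 ≈ -17.456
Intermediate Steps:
w(N, o) = 2*√2 (w(N, o) = √8 = 2*√2)
8 + w(6, -3)*(-9) = 8 + (2*√2)*(-9) = 8 - 18*√2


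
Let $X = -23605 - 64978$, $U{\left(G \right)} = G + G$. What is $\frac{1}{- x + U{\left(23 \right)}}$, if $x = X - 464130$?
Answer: $\frac{1}{552759} \approx 1.8091 \cdot 10^{-6}$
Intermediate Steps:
$U{\left(G \right)} = 2 G$
$X = -88583$
$x = -552713$ ($x = -88583 - 464130 = -552713$)
$\frac{1}{- x + U{\left(23 \right)}} = \frac{1}{\left(-1\right) \left(-552713\right) + 2 \cdot 23} = \frac{1}{552713 + 46} = \frac{1}{552759}$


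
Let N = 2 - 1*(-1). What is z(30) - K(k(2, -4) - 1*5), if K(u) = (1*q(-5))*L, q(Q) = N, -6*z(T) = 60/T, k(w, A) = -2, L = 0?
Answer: -⅓ ≈ -0.33333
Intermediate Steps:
N = 3 (N = 2 + 1 = 3)
z(T) = -10/T
q(Q) = 3
K(u) = 0 (K(u) = (1*3)*0 = 3*0 = 0)
z(30) - K(k(2, -4) - 1*5) = -10/30 - 1*0 = -10*1/30 + 0 = -⅓ + 0 = -⅓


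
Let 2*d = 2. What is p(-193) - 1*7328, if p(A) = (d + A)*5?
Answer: -8288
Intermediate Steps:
d = 1 (d = (½)*2 = 1)
p(A) = 5 + 5*A (p(A) = (1 + A)*5 = 5 + 5*A)
p(-193) - 1*7328 = (5 + 5*(-193)) - 1*7328 = (5 - 965) - 7328 = -960 - 7328 = -8288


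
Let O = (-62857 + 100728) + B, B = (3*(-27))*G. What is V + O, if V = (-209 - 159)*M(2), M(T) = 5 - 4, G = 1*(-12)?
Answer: 38475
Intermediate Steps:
G = -12
M(T) = 1
V = -368 (V = (-209 - 159)*1 = -368*1 = -368)
B = 972 (B = (3*(-27))*(-12) = -81*(-12) = 972)
O = 38843 (O = (-62857 + 100728) + 972 = 37871 + 972 = 38843)
V + O = -368 + 38843 = 38475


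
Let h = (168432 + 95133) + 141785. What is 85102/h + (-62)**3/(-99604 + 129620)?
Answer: -87734919/11349800 ≈ -7.7301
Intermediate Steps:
h = 405350 (h = 263565 + 141785 = 405350)
85102/h + (-62)**3/(-99604 + 129620) = 85102/405350 + (-62)**3/(-99604 + 129620) = 85102*(1/405350) - 238328/30016 = 42551/202675 - 238328*1/30016 = 42551/202675 - 29791/3752 = -87734919/11349800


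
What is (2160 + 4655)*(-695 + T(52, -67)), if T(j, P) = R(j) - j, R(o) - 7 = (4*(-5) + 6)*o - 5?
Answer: -10038495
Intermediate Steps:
R(o) = 2 - 14*o (R(o) = 7 + ((4*(-5) + 6)*o - 5) = 7 + ((-20 + 6)*o - 5) = 7 + (-14*o - 5) = 7 + (-5 - 14*o) = 2 - 14*o)
T(j, P) = 2 - 15*j (T(j, P) = (2 - 14*j) - j = 2 - 15*j)
(2160 + 4655)*(-695 + T(52, -67)) = (2160 + 4655)*(-695 + (2 - 15*52)) = 6815*(-695 + (2 - 780)) = 6815*(-695 - 778) = 6815*(-1473) = -10038495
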